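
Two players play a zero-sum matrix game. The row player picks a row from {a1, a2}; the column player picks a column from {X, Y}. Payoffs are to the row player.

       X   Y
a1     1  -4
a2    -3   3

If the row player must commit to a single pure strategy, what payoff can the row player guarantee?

Row minima: a1 → -4, a2 → -3.
The best of these is -3.

-3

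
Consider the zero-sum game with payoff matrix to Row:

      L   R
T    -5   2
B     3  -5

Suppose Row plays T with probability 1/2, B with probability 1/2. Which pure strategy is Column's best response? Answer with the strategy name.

R

If Column plays L, Row's expected payoff is (1/2)·(-5) + (1/2)·3 = -1.
If Column plays R, Row's expected payoff is (1/2)·2 + (1/2)·(-5) = -3/2.
Column minimizes Row's payoff; the smallest is -3/2, so the best response is R.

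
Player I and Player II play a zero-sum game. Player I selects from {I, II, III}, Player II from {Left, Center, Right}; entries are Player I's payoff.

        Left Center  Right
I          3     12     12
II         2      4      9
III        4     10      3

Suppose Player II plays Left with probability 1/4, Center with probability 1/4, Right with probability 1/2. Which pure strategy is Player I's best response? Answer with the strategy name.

I

Expected payoff of I: (1/4)·3 + (1/4)·12 + (1/2)·12 = 39/4.
Expected payoff of II: (1/4)·2 + (1/4)·4 + (1/2)·9 = 6.
Expected payoff of III: (1/4)·4 + (1/4)·10 + (1/2)·3 = 5.
The largest is 39/4, so Player I's best response is I.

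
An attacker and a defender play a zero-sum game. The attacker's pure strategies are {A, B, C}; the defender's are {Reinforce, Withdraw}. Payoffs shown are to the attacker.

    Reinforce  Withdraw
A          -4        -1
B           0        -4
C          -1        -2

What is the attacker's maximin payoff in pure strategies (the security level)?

-2

Row minima: A → -4, B → -4, C → -2.
The best of these is -2.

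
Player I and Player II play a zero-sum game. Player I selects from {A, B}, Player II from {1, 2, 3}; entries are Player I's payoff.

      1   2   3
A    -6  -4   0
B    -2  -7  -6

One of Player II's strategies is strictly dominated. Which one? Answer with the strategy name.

2 holds Player I's payoff strictly below 3 in every row: -4 < 0, -7 < -6.
So 3 is strictly dominated for Player II.

3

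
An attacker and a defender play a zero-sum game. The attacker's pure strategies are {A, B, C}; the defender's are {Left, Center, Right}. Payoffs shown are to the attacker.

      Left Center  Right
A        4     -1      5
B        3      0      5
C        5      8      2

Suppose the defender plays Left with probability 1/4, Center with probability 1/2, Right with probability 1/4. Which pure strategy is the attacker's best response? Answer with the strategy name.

C

Expected payoff of A: (1/4)·4 + (1/2)·(-1) + (1/4)·5 = 7/4.
Expected payoff of B: (1/4)·3 + (1/2)·0 + (1/4)·5 = 2.
Expected payoff of C: (1/4)·5 + (1/2)·8 + (1/4)·2 = 23/4.
The largest is 23/4, so the attacker's best response is C.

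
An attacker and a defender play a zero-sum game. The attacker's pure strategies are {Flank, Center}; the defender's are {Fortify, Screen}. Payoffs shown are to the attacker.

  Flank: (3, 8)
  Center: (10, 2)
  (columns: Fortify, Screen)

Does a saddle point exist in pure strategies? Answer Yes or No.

No

Row minima: Flank → 3, Center → 2; maximin = 3.
Column maxima: Fortify → 10, Screen → 8; minimax = 8.
3 ≠ 8, so no pure-strategy equilibrium exists.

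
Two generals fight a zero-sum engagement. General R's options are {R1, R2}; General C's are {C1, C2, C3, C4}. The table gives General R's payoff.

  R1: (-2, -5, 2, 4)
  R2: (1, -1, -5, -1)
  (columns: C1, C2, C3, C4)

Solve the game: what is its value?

Row minima: R1 → -5, R2 → -5; maximin = -5.
Column maxima: C1 → 1, C2 → -1, C3 → 2, C4 → 4; minimax = -1.
-5 ≠ -1, so there is no saddle point; optimal play is mixed.
C1 is strictly dominated by C2 (it gives General R strictly more in every row), so General C never plays it.
C4 is strictly dominated by C3 (it gives General R strictly more in every row), so General C never plays it.
On the remaining 2×2 (R1, R2 vs C2, C3):
Let General R play R1 with probability p. Expected payoff against C2: (-5)p + (-1)(1−p) = −4p − 1; against C3: 2p + (-5)(1−p) = 7p − 5.
Setting these equal: −4p − 1 = 7p − 5 ⇒ −11p = -4 ⇒ p = 4/11, and the value is (-4)·(4/11) − 1 = -27/11.
For General C: with q = P(C2), equating R1's and R2's payoffs gives −7q + 2 = 4q − 5 ⇒ q = 7/11.

-27/11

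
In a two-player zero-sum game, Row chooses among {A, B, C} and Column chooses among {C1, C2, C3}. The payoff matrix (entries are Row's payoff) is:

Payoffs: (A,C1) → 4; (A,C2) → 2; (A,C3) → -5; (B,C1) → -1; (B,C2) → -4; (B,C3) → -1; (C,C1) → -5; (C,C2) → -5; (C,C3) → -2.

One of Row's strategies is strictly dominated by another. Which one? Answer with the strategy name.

B gives a strictly higher payoff than C against every column: -1 > -5, -4 > -5, -1 > -2.
So C is strictly dominated and Row never plays it.

C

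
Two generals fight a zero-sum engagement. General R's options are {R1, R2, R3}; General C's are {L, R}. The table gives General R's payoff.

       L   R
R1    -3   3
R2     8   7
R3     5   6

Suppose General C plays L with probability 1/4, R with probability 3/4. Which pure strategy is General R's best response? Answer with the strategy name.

Expected payoff of R1: (1/4)·(-3) + (3/4)·3 = 3/2.
Expected payoff of R2: (1/4)·8 + (3/4)·7 = 29/4.
Expected payoff of R3: (1/4)·5 + (3/4)·6 = 23/4.
The largest is 29/4, so General R's best response is R2.

R2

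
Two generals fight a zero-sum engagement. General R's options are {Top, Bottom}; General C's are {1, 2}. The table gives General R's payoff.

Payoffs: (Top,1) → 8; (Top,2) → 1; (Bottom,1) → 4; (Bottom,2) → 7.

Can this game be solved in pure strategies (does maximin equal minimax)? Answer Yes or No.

Row minima: Top → 1, Bottom → 4; maximin = 4.
Column maxima: 1 → 8, 2 → 7; minimax = 7.
4 ≠ 7, so no pure-strategy equilibrium exists.

No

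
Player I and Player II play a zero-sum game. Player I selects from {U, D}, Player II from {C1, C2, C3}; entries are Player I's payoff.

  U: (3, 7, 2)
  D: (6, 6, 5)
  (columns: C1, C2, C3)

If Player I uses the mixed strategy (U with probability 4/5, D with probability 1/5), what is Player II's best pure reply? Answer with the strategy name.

If Player II plays C1, Player I's expected payoff is (4/5)·3 + (1/5)·6 = 18/5.
If Player II plays C2, Player I's expected payoff is (4/5)·7 + (1/5)·6 = 34/5.
If Player II plays C3, Player I's expected payoff is (4/5)·2 + (1/5)·5 = 13/5.
Player II minimizes Player I's payoff; the smallest is 13/5, so the best response is C3.

C3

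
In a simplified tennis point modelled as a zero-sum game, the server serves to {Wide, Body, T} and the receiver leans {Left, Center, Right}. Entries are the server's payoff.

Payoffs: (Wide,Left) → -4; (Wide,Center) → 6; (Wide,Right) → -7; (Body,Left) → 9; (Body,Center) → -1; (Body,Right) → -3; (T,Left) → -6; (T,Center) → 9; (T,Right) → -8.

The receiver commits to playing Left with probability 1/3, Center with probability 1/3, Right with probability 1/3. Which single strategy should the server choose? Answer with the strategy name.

Body

Expected payoff of Wide: (1/3)·(-4) + (1/3)·6 + (1/3)·(-7) = -5/3.
Expected payoff of Body: (1/3)·9 + (1/3)·(-1) + (1/3)·(-3) = 5/3.
Expected payoff of T: (1/3)·(-6) + (1/3)·9 + (1/3)·(-8) = -5/3.
The largest is 5/3, so the server's best response is Body.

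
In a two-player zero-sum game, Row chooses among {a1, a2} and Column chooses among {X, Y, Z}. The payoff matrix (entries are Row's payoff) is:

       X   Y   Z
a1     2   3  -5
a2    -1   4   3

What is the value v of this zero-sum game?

Row minima: a1 → -5, a2 → -1; maximin = -1.
Column maxima: X → 2, Y → 4, Z → 3; minimax = 2.
-1 ≠ 2, so there is no saddle point; optimal play is mixed.
Y is strictly dominated by X (it gives Row strictly more in every row), so Column never plays it.
On the remaining 2×2 (a1, a2 vs X, Z):
Let Row play a1 with probability p. Expected payoff against X: 2p + (-1)(1−p) = 3p − 1; against Z: (-5)p + 3(1−p) = −8p + 3.
Setting these equal: 3p − 1 = −8p + 3 ⇒ 11p = 4 ⇒ p = 4/11, and the value is (3)·(4/11) − 1 = 1/11.
For Column: with q = P(X), equating a1's and a2's payoffs gives 7q − 5 = −4q + 3 ⇒ q = 8/11.

1/11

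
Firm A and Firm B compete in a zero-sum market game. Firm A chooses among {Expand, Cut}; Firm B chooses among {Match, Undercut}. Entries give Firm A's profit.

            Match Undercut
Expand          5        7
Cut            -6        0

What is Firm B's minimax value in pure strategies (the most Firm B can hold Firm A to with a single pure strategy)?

Column maxima: Match → 5, Undercut → 7.
The smallest of these is 5.

5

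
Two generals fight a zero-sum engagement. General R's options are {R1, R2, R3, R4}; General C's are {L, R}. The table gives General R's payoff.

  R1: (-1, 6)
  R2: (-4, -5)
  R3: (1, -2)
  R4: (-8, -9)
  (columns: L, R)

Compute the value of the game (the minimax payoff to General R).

Row minima: R1 → -1, R2 → -5, R3 → -2, R4 → -9; maximin = -1.
Column maxima: L → 1, R → 6; minimax = 1.
-1 ≠ 1, so there is no saddle point; optimal play is mixed.
R2 is strictly dominated by R1, so General R never plays it.
R4 is strictly dominated by R1, so General R never plays it.
On the remaining 2×2 (R1, R3 vs L, R):
Let General R play R1 with probability p. Expected payoff against L: (-1)p + 1(1−p) = −2p + 1; against R: 6p + (-2)(1−p) = 8p − 2.
Setting these equal: −2p + 1 = 8p − 2 ⇒ −10p = -3 ⇒ p = 3/10, and the value is (-2)·(3/10) + 1 = 2/5.
For General C: with q = P(L), equating R1's and R3's payoffs gives −7q + 6 = 3q − 2 ⇒ q = 4/5.

2/5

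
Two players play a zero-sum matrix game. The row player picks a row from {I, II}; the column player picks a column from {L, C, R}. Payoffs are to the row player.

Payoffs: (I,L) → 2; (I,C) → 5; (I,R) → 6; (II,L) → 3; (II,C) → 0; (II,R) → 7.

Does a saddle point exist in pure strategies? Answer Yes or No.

Row minima: I → 2, II → 0; maximin = 2.
Column maxima: L → 3, C → 5, R → 7; minimax = 3.
2 ≠ 3, so no pure-strategy equilibrium exists.

No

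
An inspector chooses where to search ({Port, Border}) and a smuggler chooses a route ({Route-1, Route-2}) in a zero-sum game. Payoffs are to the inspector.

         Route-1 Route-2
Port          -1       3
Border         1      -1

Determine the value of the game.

Row minima: Port → -1, Border → -1; maximin = -1.
Column maxima: Route-1 → 1, Route-2 → 3; minimax = 1.
-1 ≠ 1, so there is no saddle point; optimal play is mixed.
Let the inspector play Port with probability p. Expected payoff against Route-1: (-1)p + 1(1−p) = −2p + 1; against Route-2: 3p + (-1)(1−p) = 4p − 1.
Setting these equal: −2p + 1 = 4p − 1 ⇒ −6p = -2 ⇒ p = 1/3, and the value is (-2)·(1/3) + 1 = 1/3.
For the smuggler: with q = P(Route-1), equating Port's and Border's payoffs gives −4q + 3 = 2q − 1 ⇒ q = 2/3.

1/3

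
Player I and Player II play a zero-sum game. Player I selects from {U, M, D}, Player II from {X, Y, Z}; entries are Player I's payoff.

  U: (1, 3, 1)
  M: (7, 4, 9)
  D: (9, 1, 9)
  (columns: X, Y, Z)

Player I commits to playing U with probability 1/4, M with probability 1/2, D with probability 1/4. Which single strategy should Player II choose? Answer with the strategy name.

If Player II plays X, Player I's expected payoff is (1/4)·1 + (1/2)·7 + (1/4)·9 = 6.
If Player II plays Y, Player I's expected payoff is (1/4)·3 + (1/2)·4 + (1/4)·1 = 3.
If Player II plays Z, Player I's expected payoff is (1/4)·1 + (1/2)·9 + (1/4)·9 = 7.
Player II minimizes Player I's payoff; the smallest is 3, so the best response is Y.

Y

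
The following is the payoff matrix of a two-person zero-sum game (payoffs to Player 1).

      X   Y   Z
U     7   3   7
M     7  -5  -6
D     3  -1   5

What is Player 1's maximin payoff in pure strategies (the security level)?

Row minima: U → 3, M → -6, D → -1.
The best of these is 3.

3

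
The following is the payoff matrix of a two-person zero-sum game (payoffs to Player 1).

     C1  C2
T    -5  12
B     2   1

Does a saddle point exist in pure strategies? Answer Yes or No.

Row minima: T → -5, B → 1; maximin = 1.
Column maxima: C1 → 2, C2 → 12; minimax = 2.
1 ≠ 2, so no pure-strategy equilibrium exists.

No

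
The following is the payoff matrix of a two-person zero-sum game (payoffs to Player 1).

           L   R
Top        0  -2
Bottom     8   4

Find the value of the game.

4

Row minima: Top → -2, Bottom → 4; maximin = 4.
Column maxima: L → 8, R → 4; minimax = 4.
Since maximin = minimax = 4, there is a saddle point and the value is 4.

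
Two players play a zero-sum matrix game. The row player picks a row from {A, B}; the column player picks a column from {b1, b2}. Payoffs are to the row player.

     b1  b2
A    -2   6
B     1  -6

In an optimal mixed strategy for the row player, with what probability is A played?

Row minima: A → -2, B → -6; maximin = -2.
Column maxima: b1 → 1, b2 → 6; minimax = 1.
-2 ≠ 1, so there is no saddle point; optimal play is mixed.
Let the row player play A with probability p. Expected payoff against b1: (-2)p + 1(1−p) = −3p + 1; against b2: 6p + (-6)(1−p) = 12p − 6.
Setting these equal: −3p + 1 = 12p − 6 ⇒ −15p = -7 ⇒ p = 7/15, and the value is (-3)·(7/15) + 1 = -2/5.
For the column player: with q = P(b1), equating A's and B's payoffs gives −8q + 6 = 7q − 6 ⇒ q = 4/5.

7/15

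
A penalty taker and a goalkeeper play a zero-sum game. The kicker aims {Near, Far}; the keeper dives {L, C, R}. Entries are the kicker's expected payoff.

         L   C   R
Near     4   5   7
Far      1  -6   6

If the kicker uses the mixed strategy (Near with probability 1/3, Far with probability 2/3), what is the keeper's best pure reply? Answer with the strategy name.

C

If the keeper plays L, the kicker's expected payoff is (1/3)·4 + (2/3)·1 = 2.
If the keeper plays C, the kicker's expected payoff is (1/3)·5 + (2/3)·(-6) = -7/3.
If the keeper plays R, the kicker's expected payoff is (1/3)·7 + (2/3)·6 = 19/3.
The keeper minimizes the kicker's payoff; the smallest is -7/3, so the best response is C.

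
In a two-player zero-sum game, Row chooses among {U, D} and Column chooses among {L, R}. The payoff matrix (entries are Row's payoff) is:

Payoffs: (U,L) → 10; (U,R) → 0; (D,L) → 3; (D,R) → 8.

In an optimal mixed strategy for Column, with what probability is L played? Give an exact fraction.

Row minima: U → 0, D → 3; maximin = 3.
Column maxima: L → 10, R → 8; minimax = 8.
3 ≠ 8, so there is no saddle point; optimal play is mixed.
Let Row play U with probability p. Expected payoff against L: 10p + 3(1−p) = 7p + 3; against R: 0p + 8(1−p) = −8p + 8.
Setting these equal: 7p + 3 = −8p + 8 ⇒ 15p = 5 ⇒ p = 1/3, and the value is (7)·(1/3) + 3 = 16/3.
For Column: with q = P(L), equating U's and D's payoffs gives 10q = −5q + 8 ⇒ q = 8/15.

8/15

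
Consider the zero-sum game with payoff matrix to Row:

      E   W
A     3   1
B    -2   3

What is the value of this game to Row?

11/7

Row minima: A → 1, B → -2; maximin = 1.
Column maxima: E → 3, W → 3; minimax = 3.
1 ≠ 3, so there is no saddle point; optimal play is mixed.
Let Row play A with probability p. Expected payoff against E: 3p + (-2)(1−p) = 5p − 2; against W: 1p + 3(1−p) = −2p + 3.
Setting these equal: 5p − 2 = −2p + 3 ⇒ 7p = 5 ⇒ p = 5/7, and the value is (5)·(5/7) − 2 = 11/7.
For Column: with q = P(E), equating A's and B's payoffs gives 2q + 1 = −5q + 3 ⇒ q = 2/7.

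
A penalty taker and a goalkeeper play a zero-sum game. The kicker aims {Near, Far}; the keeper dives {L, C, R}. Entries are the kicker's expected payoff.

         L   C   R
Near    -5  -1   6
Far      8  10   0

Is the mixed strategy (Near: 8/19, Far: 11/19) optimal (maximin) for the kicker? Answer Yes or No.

Against L this mix gives (8/19)·(-5) + (11/19)·8 = 48/19.
Against C this mix gives (8/19)·(-1) + (11/19)·10 = 102/19.
Against R this mix gives (8/19)·6 + (11/19)·0 = 48/19.
All of the keeper's active replies (L, R) yield 48/19, and no column does worse for the kicker. The mix makes the keeper indifferent and guarantees 48/19, so it is optimal.

Yes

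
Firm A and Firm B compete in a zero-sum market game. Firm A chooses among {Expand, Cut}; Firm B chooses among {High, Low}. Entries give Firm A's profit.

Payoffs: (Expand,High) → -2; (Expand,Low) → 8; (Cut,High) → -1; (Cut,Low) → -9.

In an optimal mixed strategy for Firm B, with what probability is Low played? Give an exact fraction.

1/18

Row minima: Expand → -2, Cut → -9; maximin = -2.
Column maxima: High → -1, Low → 8; minimax = -1.
-2 ≠ -1, so there is no saddle point; optimal play is mixed.
Let Firm A play Expand with probability p. Expected payoff against High: (-2)p + (-1)(1−p) = −p − 1; against Low: 8p + (-9)(1−p) = 17p − 9.
Setting these equal: −p − 1 = 17p − 9 ⇒ −18p = -8 ⇒ p = 4/9, and the value is (-1)·(4/9) − 1 = -13/9.
For Firm B: with q = P(High), equating Expand's and Cut's payoffs gives −10q + 8 = 8q − 9 ⇒ q = 17/18.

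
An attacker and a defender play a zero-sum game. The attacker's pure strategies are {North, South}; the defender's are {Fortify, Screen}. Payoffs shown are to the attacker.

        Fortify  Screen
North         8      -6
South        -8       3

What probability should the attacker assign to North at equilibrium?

Row minima: North → -6, South → -8; maximin = -6.
Column maxima: Fortify → 8, Screen → 3; minimax = 3.
-6 ≠ 3, so there is no saddle point; optimal play is mixed.
Let the attacker play North with probability p. Expected payoff against Fortify: 8p + (-8)(1−p) = 16p − 8; against Screen: (-6)p + 3(1−p) = −9p + 3.
Setting these equal: 16p − 8 = −9p + 3 ⇒ 25p = 11 ⇒ p = 11/25, and the value is (16)·(11/25) − 8 = -24/25.
For the defender: with q = P(Fortify), equating North's and South's payoffs gives 14q − 6 = −11q + 3 ⇒ q = 9/25.

11/25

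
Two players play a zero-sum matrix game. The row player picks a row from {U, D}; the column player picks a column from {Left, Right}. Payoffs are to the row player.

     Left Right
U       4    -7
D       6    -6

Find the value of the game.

-6

Row minima: U → -7, D → -6; maximin = -6.
Column maxima: Left → 6, Right → -6; minimax = -6.
Since maximin = minimax = -6, there is a saddle point and the value is -6.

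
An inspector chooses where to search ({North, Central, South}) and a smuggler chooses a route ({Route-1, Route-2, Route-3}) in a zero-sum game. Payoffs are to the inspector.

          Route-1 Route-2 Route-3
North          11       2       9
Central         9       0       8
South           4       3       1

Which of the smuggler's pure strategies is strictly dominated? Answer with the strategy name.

Route-2 holds the inspector's payoff strictly below Route-1 in every row: 2 < 11, 0 < 9, 3 < 4.
So Route-1 is strictly dominated for the smuggler.

Route-1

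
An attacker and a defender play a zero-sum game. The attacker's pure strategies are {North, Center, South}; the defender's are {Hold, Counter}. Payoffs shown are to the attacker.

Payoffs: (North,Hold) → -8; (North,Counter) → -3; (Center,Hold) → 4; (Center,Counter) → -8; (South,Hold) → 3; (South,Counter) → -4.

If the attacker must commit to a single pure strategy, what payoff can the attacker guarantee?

Row minima: North → -8, Center → -8, South → -4.
The best of these is -4.

-4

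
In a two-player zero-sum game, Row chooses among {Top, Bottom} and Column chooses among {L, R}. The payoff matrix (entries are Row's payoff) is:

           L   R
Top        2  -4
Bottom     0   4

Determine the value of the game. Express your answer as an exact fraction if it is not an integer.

Row minima: Top → -4, Bottom → 0; maximin = 0.
Column maxima: L → 2, R → 4; minimax = 2.
0 ≠ 2, so there is no saddle point; optimal play is mixed.
Let Row play Top with probability p. Expected payoff against L: 2p + 0(1−p) = 2p; against R: (-4)p + 4(1−p) = −8p + 4.
Setting these equal: 2p = −8p + 4 ⇒ 10p = 4 ⇒ p = 2/5, and the value is (2)·(2/5) = 4/5.
For Column: with q = P(L), equating Top's and Bottom's payoffs gives 6q − 4 = −4q + 4 ⇒ q = 4/5.

4/5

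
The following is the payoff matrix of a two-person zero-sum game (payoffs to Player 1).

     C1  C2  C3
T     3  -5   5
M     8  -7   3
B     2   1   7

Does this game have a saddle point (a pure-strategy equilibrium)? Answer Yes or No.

Row minima: T → -5, M → -7, B → 1; maximin = 1.
Column maxima: C1 → 8, C2 → 1, C3 → 7; minimax = 1.
maximin = minimax = 1, so a saddle point exists.

Yes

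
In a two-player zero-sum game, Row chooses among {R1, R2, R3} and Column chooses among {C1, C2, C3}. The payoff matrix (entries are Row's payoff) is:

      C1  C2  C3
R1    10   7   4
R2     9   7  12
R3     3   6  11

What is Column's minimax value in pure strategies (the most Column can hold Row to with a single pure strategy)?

7

Column maxima: C1 → 10, C2 → 7, C3 → 12.
The smallest of these is 7.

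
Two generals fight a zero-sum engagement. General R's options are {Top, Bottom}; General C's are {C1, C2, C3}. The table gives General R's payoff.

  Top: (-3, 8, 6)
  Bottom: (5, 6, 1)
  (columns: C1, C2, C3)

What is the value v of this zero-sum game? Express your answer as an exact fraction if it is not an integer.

Row minima: Top → -3, Bottom → 1; maximin = 1.
Column maxima: C1 → 5, C2 → 8, C3 → 6; minimax = 5.
1 ≠ 5, so there is no saddle point; optimal play is mixed.
C2 is strictly dominated by C1 (it gives General R strictly more in every row), so General C never plays it.
On the remaining 2×2 (Top, Bottom vs C1, C3):
Let General R play Top with probability p. Expected payoff against C1: (-3)p + 5(1−p) = −8p + 5; against C3: 6p + 1(1−p) = 5p + 1.
Setting these equal: −8p + 5 = 5p + 1 ⇒ −13p = -4 ⇒ p = 4/13, and the value is (-8)·(4/13) + 5 = 33/13.
For General C: with q = P(C1), equating Top's and Bottom's payoffs gives −9q + 6 = 4q + 1 ⇒ q = 5/13.

33/13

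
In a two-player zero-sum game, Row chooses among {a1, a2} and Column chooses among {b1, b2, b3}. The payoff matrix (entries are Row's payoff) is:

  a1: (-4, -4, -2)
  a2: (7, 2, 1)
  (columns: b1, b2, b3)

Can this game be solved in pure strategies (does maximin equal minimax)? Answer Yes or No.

Yes

Row minima: a1 → -4, a2 → 1; maximin = 1.
Column maxima: b1 → 7, b2 → 2, b3 → 1; minimax = 1.
maximin = minimax = 1, so a saddle point exists.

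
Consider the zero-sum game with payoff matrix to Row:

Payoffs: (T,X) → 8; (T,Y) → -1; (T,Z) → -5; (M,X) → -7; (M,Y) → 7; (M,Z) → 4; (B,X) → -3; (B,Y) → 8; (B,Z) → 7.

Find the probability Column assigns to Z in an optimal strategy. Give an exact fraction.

11/23

Row minima: T → -5, M → -7, B → -3; maximin = -3.
Column maxima: X → 8, Y → 8, Z → 7; minimax = 7.
-3 ≠ 7, so there is no saddle point; optimal play is mixed.
M is strictly dominated by B, so Row never plays it.
Y is strictly dominated by Z (it gives Row strictly more in every row), so Column never plays it.
On the remaining 2×2 (T, B vs X, Z):
Let Row play T with probability p. Expected payoff against X: 8p + (-3)(1−p) = 11p − 3; against Z: (-5)p + 7(1−p) = −12p + 7.
Setting these equal: 11p − 3 = −12p + 7 ⇒ 23p = 10 ⇒ p = 10/23, and the value is (11)·(10/23) − 3 = 41/23.
For Column: with q = P(X), equating T's and B's payoffs gives 13q − 5 = −10q + 7 ⇒ q = 12/23.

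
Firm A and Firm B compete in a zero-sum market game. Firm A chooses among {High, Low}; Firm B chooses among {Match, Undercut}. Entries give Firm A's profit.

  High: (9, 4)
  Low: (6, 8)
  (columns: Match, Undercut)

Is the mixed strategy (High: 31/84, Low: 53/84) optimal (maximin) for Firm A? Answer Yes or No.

No

Against Match this mix gives (31/84)·9 + (53/84)·6 = 199/28.
Against Undercut this mix gives (31/84)·4 + (53/84)·8 = 137/21.
Firm B will play Undercut, holding Firm A to 137/21. Shifting weight toward the row that does better against Undercut would raise this floor (the equalizing mix achieves 48/7 against both Undercut and Match), so the proposed strategy is not optimal.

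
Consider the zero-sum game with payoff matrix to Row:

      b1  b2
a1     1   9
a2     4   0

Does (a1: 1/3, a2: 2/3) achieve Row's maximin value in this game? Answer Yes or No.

Against b1 this mix gives (1/3)·1 + (2/3)·4 = 3.
Against b2 this mix gives (1/3)·9 + (2/3)·0 = 3.
All of Column's active replies (b1, b2) yield 3, and no column does worse for Row. The mix makes Column indifferent and guarantees 3, so it is optimal.

Yes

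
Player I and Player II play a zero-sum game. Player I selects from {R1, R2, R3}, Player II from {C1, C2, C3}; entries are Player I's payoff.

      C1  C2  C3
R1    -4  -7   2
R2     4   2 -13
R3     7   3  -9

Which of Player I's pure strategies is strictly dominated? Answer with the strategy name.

R2

R3 gives a strictly higher payoff than R2 against every column: 7 > 4, 3 > 2, -9 > -13.
So R2 is strictly dominated and Player I never plays it.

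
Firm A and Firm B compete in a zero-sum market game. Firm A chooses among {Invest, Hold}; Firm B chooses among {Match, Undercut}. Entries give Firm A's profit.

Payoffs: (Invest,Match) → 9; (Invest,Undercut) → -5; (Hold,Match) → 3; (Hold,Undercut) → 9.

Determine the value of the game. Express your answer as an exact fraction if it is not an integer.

Row minima: Invest → -5, Hold → 3; maximin = 3.
Column maxima: Match → 9, Undercut → 9; minimax = 9.
3 ≠ 9, so there is no saddle point; optimal play is mixed.
Let Firm A play Invest with probability p. Expected payoff against Match: 9p + 3(1−p) = 6p + 3; against Undercut: (-5)p + 9(1−p) = −14p + 9.
Setting these equal: 6p + 3 = −14p + 9 ⇒ 20p = 6 ⇒ p = 3/10, and the value is (6)·(3/10) + 3 = 24/5.
For Firm B: with q = P(Match), equating Invest's and Hold's payoffs gives 14q − 5 = −6q + 9 ⇒ q = 7/10.

24/5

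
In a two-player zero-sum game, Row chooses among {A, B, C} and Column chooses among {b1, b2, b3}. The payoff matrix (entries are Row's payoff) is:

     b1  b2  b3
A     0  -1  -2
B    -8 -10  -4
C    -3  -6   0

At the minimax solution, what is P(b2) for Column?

Row minima: A → -2, B → -10, C → -6; maximin = -2.
Column maxima: b1 → 0, b2 → -1, b3 → 0; minimax = -1.
-2 ≠ -1, so there is no saddle point; optimal play is mixed.
B is strictly dominated by A, so Row never plays it.
b1 is strictly dominated by b2 (it gives Row strictly more in every row), so Column never plays it.
On the remaining 2×2 (A, C vs b2, b3):
Let Row play A with probability p. Expected payoff against b2: (-1)p + (-6)(1−p) = 5p − 6; against b3: (-2)p + 0(1−p) = −2p.
Setting these equal: 5p − 6 = −2p ⇒ 7p = 6 ⇒ p = 6/7, and the value is (5)·(6/7) − 6 = -12/7.
For Column: with q = P(b2), equating A's and C's payoffs gives q − 2 = −6q ⇒ q = 2/7.

2/7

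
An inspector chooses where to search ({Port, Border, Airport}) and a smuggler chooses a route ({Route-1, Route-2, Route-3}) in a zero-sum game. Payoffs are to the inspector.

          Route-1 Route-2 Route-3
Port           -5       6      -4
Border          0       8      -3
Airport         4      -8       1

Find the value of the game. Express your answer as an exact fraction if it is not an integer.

Row minima: Port → -5, Border → -3, Airport → -8; maximin = -3.
Column maxima: Route-1 → 4, Route-2 → 8, Route-3 → 1; minimax = 1.
-3 ≠ 1, so there is no saddle point; optimal play is mixed.
Port is strictly dominated by Border, so the inspector never plays it.
With Port eliminated, Route-1 is strictly dominated by Route-3 (it gives the inspector strictly more in every remaining row), so the smuggler never plays it.
On the remaining 2×2 (Border, Airport vs Route-2, Route-3):
Let the inspector play Border with probability p. Expected payoff against Route-2: 8p + (-8)(1−p) = 16p − 8; against Route-3: (-3)p + 1(1−p) = −4p + 1.
Setting these equal: 16p − 8 = −4p + 1 ⇒ 20p = 9 ⇒ p = 9/20, and the value is (16)·(9/20) − 8 = -4/5.
For the smuggler: with q = P(Route-2), equating Border's and Airport's payoffs gives 11q − 3 = −9q + 1 ⇒ q = 1/5.

-4/5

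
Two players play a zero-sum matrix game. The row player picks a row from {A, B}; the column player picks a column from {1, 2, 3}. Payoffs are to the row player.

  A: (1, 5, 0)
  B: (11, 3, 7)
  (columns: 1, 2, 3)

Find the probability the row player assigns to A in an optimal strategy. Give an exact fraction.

4/9

Row minima: A → 0, B → 3; maximin = 3.
Column maxima: 1 → 11, 2 → 5, 3 → 7; minimax = 5.
3 ≠ 5, so there is no saddle point; optimal play is mixed.
1 is strictly dominated by 3 (it gives the row player strictly more in every row), so the column player never plays it.
On the remaining 2×2 (A, B vs 2, 3):
Let the row player play A with probability p. Expected payoff against 2: 5p + 3(1−p) = 2p + 3; against 3: 0p + 7(1−p) = −7p + 7.
Setting these equal: 2p + 3 = −7p + 7 ⇒ 9p = 4 ⇒ p = 4/9, and the value is (2)·(4/9) + 3 = 35/9.
For the column player: with q = P(2), equating A's and B's payoffs gives 5q = −4q + 7 ⇒ q = 7/9.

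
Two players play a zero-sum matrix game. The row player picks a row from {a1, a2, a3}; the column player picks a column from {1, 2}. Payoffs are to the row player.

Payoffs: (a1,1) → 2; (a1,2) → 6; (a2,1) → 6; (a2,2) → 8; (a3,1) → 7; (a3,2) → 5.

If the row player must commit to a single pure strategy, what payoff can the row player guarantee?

6

Row minima: a1 → 2, a2 → 6, a3 → 5.
The best of these is 6.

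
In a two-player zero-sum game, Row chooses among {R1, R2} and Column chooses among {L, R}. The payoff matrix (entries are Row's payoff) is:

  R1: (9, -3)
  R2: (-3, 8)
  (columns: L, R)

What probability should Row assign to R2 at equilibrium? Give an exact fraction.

Row minima: R1 → -3, R2 → -3; maximin = -3.
Column maxima: L → 9, R → 8; minimax = 8.
-3 ≠ 8, so there is no saddle point; optimal play is mixed.
Let Row play R1 with probability p. Expected payoff against L: 9p + (-3)(1−p) = 12p − 3; against R: (-3)p + 8(1−p) = −11p + 8.
Setting these equal: 12p − 3 = −11p + 8 ⇒ 23p = 11 ⇒ p = 11/23, and the value is (12)·(11/23) − 3 = 63/23.
For Column: with q = P(L), equating R1's and R2's payoffs gives 12q − 3 = −11q + 8 ⇒ q = 11/23.

12/23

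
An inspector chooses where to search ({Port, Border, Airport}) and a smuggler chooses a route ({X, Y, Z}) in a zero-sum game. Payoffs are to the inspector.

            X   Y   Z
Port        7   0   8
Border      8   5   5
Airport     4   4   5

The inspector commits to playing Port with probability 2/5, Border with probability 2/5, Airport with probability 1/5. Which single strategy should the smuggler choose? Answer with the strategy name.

If the smuggler plays X, the inspector's expected payoff is (2/5)·7 + (2/5)·8 + (1/5)·4 = 34/5.
If the smuggler plays Y, the inspector's expected payoff is (2/5)·0 + (2/5)·5 + (1/5)·4 = 14/5.
If the smuggler plays Z, the inspector's expected payoff is (2/5)·8 + (2/5)·5 + (1/5)·5 = 31/5.
The smuggler minimizes the inspector's payoff; the smallest is 14/5, so the best response is Y.

Y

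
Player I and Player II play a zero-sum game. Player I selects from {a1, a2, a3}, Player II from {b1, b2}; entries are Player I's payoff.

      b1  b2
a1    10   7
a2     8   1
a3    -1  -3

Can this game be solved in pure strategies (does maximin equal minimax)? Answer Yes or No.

Row minima: a1 → 7, a2 → 1, a3 → -3; maximin = 7.
Column maxima: b1 → 10, b2 → 7; minimax = 7.
maximin = minimax = 7, so a saddle point exists.

Yes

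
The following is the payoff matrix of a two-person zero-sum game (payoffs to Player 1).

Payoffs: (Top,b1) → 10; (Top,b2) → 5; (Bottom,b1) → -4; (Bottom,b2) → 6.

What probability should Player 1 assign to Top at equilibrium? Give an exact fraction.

2/3

Row minima: Top → 5, Bottom → -4; maximin = 5.
Column maxima: b1 → 10, b2 → 6; minimax = 6.
5 ≠ 6, so there is no saddle point; optimal play is mixed.
Let Player 1 play Top with probability p. Expected payoff against b1: 10p + (-4)(1−p) = 14p − 4; against b2: 5p + 6(1−p) = −p + 6.
Setting these equal: 14p − 4 = −p + 6 ⇒ 15p = 10 ⇒ p = 2/3, and the value is (14)·(2/3) − 4 = 16/3.
For Player 2: with q = P(b1), equating Top's and Bottom's payoffs gives 5q + 5 = −10q + 6 ⇒ q = 1/15.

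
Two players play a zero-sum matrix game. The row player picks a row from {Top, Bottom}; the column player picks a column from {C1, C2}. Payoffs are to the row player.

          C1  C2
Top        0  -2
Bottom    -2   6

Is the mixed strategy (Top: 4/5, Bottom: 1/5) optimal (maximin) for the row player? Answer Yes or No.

Against C1 this mix gives (4/5)·0 + (1/5)·(-2) = -2/5.
Against C2 this mix gives (4/5)·(-2) + (1/5)·6 = -2/5.
All of the column player's active replies (C1, C2) yield -2/5, and no column does worse for the row player. The mix makes the column player indifferent and guarantees -2/5, so it is optimal.

Yes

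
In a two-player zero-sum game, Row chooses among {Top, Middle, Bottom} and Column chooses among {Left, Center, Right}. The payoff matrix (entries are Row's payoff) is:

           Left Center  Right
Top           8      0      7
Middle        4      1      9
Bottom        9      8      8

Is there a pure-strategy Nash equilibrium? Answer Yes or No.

Row minima: Top → 0, Middle → 1, Bottom → 8; maximin = 8.
Column maxima: Left → 9, Center → 8, Right → 9; minimax = 8.
maximin = minimax = 8, so a saddle point exists.

Yes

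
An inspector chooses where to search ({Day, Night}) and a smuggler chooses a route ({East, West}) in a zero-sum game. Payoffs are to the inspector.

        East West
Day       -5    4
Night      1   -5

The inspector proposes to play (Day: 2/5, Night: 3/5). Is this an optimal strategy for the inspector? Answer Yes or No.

Yes

Against East this mix gives (2/5)·(-5) + (3/5)·1 = -7/5.
Against West this mix gives (2/5)·4 + (3/5)·(-5) = -7/5.
All of the smuggler's active replies (East, West) yield -7/5, and no column does worse for the inspector. The mix makes the smuggler indifferent and guarantees -7/5, so it is optimal.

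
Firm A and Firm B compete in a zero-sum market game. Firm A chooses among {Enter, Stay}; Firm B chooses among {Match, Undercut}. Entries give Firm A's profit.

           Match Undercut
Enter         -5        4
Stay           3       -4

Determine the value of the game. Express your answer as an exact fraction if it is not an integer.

Row minima: Enter → -5, Stay → -4; maximin = -4.
Column maxima: Match → 3, Undercut → 4; minimax = 3.
-4 ≠ 3, so there is no saddle point; optimal play is mixed.
Let Firm A play Enter with probability p. Expected payoff against Match: (-5)p + 3(1−p) = −8p + 3; against Undercut: 4p + (-4)(1−p) = 8p − 4.
Setting these equal: −8p + 3 = 8p − 4 ⇒ −16p = -7 ⇒ p = 7/16, and the value is (-8)·(7/16) + 3 = -1/2.
For Firm B: with q = P(Match), equating Enter's and Stay's payoffs gives −9q + 4 = 7q − 4 ⇒ q = 1/2.

-1/2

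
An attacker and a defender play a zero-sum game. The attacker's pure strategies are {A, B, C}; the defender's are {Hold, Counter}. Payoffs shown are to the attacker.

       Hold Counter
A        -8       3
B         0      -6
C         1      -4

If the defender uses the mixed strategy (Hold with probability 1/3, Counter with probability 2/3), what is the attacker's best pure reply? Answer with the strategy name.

Expected payoff of A: (1/3)·(-8) + (2/3)·3 = -2/3.
Expected payoff of B: (1/3)·0 + (2/3)·(-6) = -4.
Expected payoff of C: (1/3)·1 + (2/3)·(-4) = -7/3.
The largest is -2/3, so the attacker's best response is A.

A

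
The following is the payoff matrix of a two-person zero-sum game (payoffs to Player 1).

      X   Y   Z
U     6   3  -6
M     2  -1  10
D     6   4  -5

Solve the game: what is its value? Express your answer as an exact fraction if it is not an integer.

7/4

Row minima: U → -6, M → -1, D → -5; maximin = -1.
Column maxima: X → 6, Y → 4, Z → 10; minimax = 4.
-1 ≠ 4, so there is no saddle point; optimal play is mixed.
X is strictly dominated by Y (it gives Player 1 strictly more in every row), so Player 2 never plays it.
With X eliminated, U is strictly dominated by D (D gives Player 1 strictly more in every remaining column), so Player 1 never plays it.
On the remaining 2×2 (M, D vs Y, Z):
Let Player 1 play M with probability p. Expected payoff against Y: (-1)p + 4(1−p) = −5p + 4; against Z: 10p + (-5)(1−p) = 15p − 5.
Setting these equal: −5p + 4 = 15p − 5 ⇒ −20p = -9 ⇒ p = 9/20, and the value is (-5)·(9/20) + 4 = 7/4.
For Player 2: with q = P(Y), equating M's and D's payoffs gives −11q + 10 = 9q − 5 ⇒ q = 3/4.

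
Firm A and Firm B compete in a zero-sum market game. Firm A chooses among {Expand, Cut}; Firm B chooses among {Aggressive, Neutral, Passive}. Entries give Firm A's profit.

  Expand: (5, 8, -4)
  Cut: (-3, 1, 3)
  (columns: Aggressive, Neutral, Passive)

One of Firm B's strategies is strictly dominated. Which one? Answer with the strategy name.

Neutral

Aggressive holds Firm A's payoff strictly below Neutral in every row: 5 < 8, -3 < 1.
So Neutral is strictly dominated for Firm B.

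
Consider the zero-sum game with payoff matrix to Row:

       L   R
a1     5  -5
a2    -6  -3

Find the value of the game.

-45/13

Row minima: a1 → -5, a2 → -6; maximin = -5.
Column maxima: L → 5, R → -3; minimax = -3.
-5 ≠ -3, so there is no saddle point; optimal play is mixed.
Let Row play a1 with probability p. Expected payoff against L: 5p + (-6)(1−p) = 11p − 6; against R: (-5)p + (-3)(1−p) = −2p − 3.
Setting these equal: 11p − 6 = −2p − 3 ⇒ 13p = 3 ⇒ p = 3/13, and the value is (11)·(3/13) − 6 = -45/13.
For Column: with q = P(L), equating a1's and a2's payoffs gives 10q − 5 = −3q − 3 ⇒ q = 2/13.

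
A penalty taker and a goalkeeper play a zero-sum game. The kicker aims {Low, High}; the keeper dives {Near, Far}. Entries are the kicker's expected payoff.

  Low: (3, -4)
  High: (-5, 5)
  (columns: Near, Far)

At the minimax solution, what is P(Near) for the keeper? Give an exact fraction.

Row minima: Low → -4, High → -5; maximin = -4.
Column maxima: Near → 3, Far → 5; minimax = 3.
-4 ≠ 3, so there is no saddle point; optimal play is mixed.
Let the kicker play Low with probability p. Expected payoff against Near: 3p + (-5)(1−p) = 8p − 5; against Far: (-4)p + 5(1−p) = −9p + 5.
Setting these equal: 8p − 5 = −9p + 5 ⇒ 17p = 10 ⇒ p = 10/17, and the value is (8)·(10/17) − 5 = -5/17.
For the keeper: with q = P(Near), equating Low's and High's payoffs gives 7q − 4 = −10q + 5 ⇒ q = 9/17.

9/17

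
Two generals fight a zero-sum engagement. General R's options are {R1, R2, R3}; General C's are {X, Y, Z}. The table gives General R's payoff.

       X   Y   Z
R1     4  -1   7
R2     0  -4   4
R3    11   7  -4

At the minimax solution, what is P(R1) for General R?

11/19

Row minima: R1 → -1, R2 → -4, R3 → -4; maximin = -1.
Column maxima: X → 11, Y → 7, Z → 7; minimax = 7.
-1 ≠ 7, so there is no saddle point; optimal play is mixed.
R2 is strictly dominated by R1, so General R never plays it.
X is strictly dominated by Y (it gives General R strictly more in every row), so General C never plays it.
On the remaining 2×2 (R1, R3 vs Y, Z):
Let General R play R1 with probability p. Expected payoff against Y: (-1)p + 7(1−p) = −8p + 7; against Z: 7p + (-4)(1−p) = 11p − 4.
Setting these equal: −8p + 7 = 11p − 4 ⇒ −19p = -11 ⇒ p = 11/19, and the value is (-8)·(11/19) + 7 = 45/19.
For General C: with q = P(Y), equating R1's and R3's payoffs gives −8q + 7 = 11q − 4 ⇒ q = 11/19.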